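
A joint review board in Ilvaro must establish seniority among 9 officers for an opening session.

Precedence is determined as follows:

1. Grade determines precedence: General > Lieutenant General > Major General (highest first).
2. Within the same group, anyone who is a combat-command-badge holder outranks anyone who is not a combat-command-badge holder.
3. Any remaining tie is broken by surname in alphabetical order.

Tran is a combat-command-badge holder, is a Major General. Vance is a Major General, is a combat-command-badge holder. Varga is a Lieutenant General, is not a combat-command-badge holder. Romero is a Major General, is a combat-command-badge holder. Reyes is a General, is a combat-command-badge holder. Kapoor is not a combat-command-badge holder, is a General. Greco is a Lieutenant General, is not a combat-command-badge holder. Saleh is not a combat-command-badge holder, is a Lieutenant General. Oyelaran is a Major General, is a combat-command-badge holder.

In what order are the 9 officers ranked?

Reyes, Kapoor, Greco, Saleh, Varga, Oyelaran, Romero, Tran, Vance

By grade: Reyes and Kapoor (General); then Greco, Saleh and Varga (Lieutenant General); then Oyelaran, Romero, Tran and Vance (Major General).
Among Reyes and Kapoor, a combat-command-badge holder before not a combat-command-badge holder: Reyes (a combat-command-badge holder) before Kapoor (not a combat-command-badge holder).
Greco, Saleh and Varga are each not a combat-command-badge holder, so the next rule applies.
Among Greco, Saleh and Varga, alphabetically by surname: Greco before Saleh before Varga.
Oyelaran, Romero, Tran and Vance are each a combat-command-badge holder, so the next rule applies.
Among Oyelaran, Romero, Tran and Vance, alphabetically by surname: Oyelaran before Romero before Tran before Vance.
Full order: Reyes, Kapoor, Greco, Saleh, Varga, Oyelaran, Romero, Tran, Vance.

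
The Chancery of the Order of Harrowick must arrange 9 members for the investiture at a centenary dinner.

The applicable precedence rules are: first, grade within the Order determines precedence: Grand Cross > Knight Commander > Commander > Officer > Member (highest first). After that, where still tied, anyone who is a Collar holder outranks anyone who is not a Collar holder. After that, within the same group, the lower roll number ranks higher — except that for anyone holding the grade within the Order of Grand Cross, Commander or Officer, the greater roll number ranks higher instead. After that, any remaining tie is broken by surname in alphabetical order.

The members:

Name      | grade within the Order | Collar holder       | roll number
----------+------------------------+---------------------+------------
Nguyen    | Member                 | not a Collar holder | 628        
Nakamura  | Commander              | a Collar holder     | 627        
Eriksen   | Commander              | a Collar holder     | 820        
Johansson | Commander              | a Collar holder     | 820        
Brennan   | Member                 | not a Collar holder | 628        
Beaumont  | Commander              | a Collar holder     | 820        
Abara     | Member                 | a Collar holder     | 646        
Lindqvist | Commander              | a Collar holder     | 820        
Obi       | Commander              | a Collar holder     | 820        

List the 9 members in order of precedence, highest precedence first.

By grade within the Order: Beaumont, Eriksen, Johansson, Lindqvist, Obi and Nakamura (Commander); then Abara, Brennan and Nguyen (Member).
Beaumont, Eriksen, Johansson, Lindqvist, Obi and Nakamura are each a Collar holder, so the next rule applies.
Among Beaumont, Eriksen, Johansson, Lindqvist, Obi and Nakamura, by roll number (higher first) (reversed rule for this group): Beaumont, Eriksen, Johansson, Lindqvist and Obi (820) before Nakamura (627).
Among Beaumont, Eriksen, Johansson, Lindqvist and Obi, alphabetically by surname: Beaumont before Eriksen before Johansson before Lindqvist before Obi.
Among Abara, Brennan and Nguyen, a Collar holder before not a Collar holder: Abara (a Collar holder) before Brennan and Nguyen (not a Collar holder).
Brennan and Nguyen both have roll number 628, so the next rule applies.
Among Brennan and Nguyen, alphabetically by surname: Brennan before Nguyen.
Full order: Beaumont, Eriksen, Johansson, Lindqvist, Obi, Nakamura, Abara, Brennan, Nguyen.

Beaumont, Eriksen, Johansson, Lindqvist, Obi, Nakamura, Abara, Brennan, Nguyen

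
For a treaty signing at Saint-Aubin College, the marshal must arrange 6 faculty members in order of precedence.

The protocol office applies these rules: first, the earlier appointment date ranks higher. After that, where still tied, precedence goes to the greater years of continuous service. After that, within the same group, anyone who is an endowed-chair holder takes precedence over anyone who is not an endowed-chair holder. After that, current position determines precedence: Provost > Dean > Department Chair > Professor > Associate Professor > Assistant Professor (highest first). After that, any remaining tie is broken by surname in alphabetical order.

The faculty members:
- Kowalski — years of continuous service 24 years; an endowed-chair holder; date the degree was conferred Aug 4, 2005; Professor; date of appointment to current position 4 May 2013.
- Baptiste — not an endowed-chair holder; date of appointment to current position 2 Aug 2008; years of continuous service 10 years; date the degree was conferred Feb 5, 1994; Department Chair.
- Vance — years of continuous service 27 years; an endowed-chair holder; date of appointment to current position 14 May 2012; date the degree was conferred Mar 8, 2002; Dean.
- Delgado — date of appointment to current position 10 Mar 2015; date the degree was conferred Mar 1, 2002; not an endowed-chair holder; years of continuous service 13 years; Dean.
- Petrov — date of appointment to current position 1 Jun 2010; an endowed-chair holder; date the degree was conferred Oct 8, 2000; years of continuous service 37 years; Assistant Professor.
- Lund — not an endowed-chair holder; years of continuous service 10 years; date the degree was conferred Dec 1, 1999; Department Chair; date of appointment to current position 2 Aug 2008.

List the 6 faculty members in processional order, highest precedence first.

By date of appointment to current position (earlier first): Baptiste and Lund (both 2 Aug 2008); then Petrov (1 Jun 2010); then Vance (14 May 2012); then Kowalski (4 May 2013); then Delgado (10 Mar 2015).
Baptiste and Lund both have years of continuous service 10 years, so the next rule applies.
Baptiste and Lund are each not an endowed-chair holder, so the next rule applies.
Baptiste and Lund are each Department Chair, so the next rule applies.
Among Baptiste and Lund, alphabetically by surname: Baptiste before Lund.
Full order: Baptiste, Lund, Petrov, Vance, Kowalski, Delgado.

Baptiste, Lund, Petrov, Vance, Kowalski, Delgado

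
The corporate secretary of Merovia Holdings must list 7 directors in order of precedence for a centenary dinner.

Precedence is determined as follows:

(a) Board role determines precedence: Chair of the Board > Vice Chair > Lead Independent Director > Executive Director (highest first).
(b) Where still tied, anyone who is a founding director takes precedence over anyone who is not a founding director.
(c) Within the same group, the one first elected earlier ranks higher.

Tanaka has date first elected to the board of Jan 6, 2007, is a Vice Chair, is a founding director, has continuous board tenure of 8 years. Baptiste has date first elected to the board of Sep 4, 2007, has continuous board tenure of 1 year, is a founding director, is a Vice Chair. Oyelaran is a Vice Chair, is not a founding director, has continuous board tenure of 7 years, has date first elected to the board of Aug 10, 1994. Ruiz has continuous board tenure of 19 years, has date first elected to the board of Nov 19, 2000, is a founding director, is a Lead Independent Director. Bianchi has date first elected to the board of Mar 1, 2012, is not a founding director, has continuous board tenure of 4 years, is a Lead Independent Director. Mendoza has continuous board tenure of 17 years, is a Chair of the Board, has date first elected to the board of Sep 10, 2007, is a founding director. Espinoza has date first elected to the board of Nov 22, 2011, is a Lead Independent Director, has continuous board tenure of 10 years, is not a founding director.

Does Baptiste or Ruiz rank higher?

By board role: Mendoza (Chair of the Board); then Tanaka, Baptiste and Oyelaran (Vice Chair); then Ruiz, Espinoza and Bianchi (Lead Independent Director).
Among Tanaka, Baptiste and Oyelaran, a founding director before not a founding director: Tanaka and Baptiste (a founding director) before Oyelaran (not a founding director).
Among Tanaka and Baptiste, by date first elected to the board (earlier first): Tanaka (Jan 6, 2007) before Baptiste (Sep 4, 2007).
Among Ruiz, Espinoza and Bianchi, a founding director before not a founding director: Ruiz (a founding director) before Espinoza and Bianchi (not a founding director).
Among Espinoza and Bianchi, by date first elected to the board (earlier first): Espinoza (Nov 22, 2011) before Bianchi (Mar 1, 2012).
So Baptiste takes precedence.

Baptiste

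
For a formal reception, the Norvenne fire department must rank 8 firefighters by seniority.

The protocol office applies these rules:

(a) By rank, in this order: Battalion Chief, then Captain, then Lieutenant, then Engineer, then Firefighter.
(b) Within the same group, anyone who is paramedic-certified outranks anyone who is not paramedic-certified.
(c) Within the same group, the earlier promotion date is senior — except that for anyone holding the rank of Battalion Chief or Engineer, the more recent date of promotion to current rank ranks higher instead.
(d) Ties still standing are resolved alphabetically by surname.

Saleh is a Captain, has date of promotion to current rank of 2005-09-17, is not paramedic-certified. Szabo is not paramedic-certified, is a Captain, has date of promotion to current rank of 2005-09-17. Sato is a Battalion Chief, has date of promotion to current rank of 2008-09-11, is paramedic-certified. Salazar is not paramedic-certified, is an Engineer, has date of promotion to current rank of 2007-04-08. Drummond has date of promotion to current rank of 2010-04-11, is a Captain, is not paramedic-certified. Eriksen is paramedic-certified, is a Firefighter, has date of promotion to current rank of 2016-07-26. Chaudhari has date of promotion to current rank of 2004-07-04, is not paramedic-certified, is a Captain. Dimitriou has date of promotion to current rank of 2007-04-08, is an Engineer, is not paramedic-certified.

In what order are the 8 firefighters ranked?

Sato, Chaudhari, Saleh, Szabo, Drummond, Dimitriou, Salazar, Eriksen

By rank: Sato (Battalion Chief); then Chaudhari, Saleh, Szabo and Drummond (Captain); then Dimitriou and Salazar (Engineer); then Eriksen (Firefighter).
Chaudhari, Saleh, Szabo and Drummond are each not paramedic-certified, so the next rule applies.
Among Chaudhari, Saleh, Szabo and Drummond, by date of promotion to current rank (earlier first): Chaudhari (2004-07-04) before Saleh and Szabo (2005-09-17) before Drummond (2010-04-11).
Among Saleh and Szabo, alphabetically by surname: Saleh before Szabo.
Dimitriou and Salazar are each not paramedic-certified, so the next rule applies.
Dimitriou and Salazar both have date of promotion to current rank 2007-04-08, so the next rule applies.
Among Dimitriou and Salazar, alphabetically by surname: Dimitriou before Salazar.
Full order: Sato, Chaudhari, Saleh, Szabo, Drummond, Dimitriou, Salazar, Eriksen.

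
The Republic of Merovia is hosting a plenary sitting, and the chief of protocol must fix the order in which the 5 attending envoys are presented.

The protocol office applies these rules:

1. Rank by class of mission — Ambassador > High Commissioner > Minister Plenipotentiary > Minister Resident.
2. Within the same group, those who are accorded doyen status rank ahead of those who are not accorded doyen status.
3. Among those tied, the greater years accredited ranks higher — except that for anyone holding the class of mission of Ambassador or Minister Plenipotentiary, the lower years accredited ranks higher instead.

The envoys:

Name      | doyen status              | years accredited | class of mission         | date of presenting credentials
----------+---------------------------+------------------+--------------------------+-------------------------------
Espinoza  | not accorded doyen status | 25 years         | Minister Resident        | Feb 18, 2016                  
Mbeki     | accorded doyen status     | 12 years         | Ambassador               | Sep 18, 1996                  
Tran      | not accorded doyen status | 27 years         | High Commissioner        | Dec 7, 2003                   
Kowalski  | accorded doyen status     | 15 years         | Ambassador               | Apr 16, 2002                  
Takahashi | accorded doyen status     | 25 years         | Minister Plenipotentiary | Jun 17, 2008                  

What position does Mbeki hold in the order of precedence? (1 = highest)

By class of mission: Mbeki and Kowalski (Ambassador); then Tran (High Commissioner); then Takahashi (Minister Plenipotentiary); then Espinoza (Minister Resident).
Mbeki and Kowalski are each accorded doyen status, so the next rule applies.
Among Mbeki and Kowalski, by years accredited (lower first) (reversed rule for this group): Mbeki (12 years) before Kowalski (15 years).
Order: Mbeki, Kowalski, Tran, Takahashi, Espinoza. So position 1.

1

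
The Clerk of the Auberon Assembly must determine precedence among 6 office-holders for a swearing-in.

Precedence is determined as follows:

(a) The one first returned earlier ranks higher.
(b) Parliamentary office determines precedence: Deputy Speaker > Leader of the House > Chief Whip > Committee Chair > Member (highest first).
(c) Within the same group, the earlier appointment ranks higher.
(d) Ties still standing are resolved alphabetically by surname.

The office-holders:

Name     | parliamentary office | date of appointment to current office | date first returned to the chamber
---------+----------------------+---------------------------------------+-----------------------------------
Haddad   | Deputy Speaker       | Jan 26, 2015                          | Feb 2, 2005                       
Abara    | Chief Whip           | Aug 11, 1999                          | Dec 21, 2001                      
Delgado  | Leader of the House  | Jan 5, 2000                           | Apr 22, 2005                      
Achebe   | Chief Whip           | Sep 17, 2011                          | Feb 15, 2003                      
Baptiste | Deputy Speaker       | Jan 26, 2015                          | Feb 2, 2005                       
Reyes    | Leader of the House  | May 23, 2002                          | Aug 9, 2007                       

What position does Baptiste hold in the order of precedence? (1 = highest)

3

By date first returned to the chamber (earlier first): Abara (Dec 21, 2001); then Achebe (Feb 15, 2003); then Baptiste and Haddad (both Feb 2, 2005); then Delgado (Apr 22, 2005); then Reyes (Aug 9, 2007).
Baptiste and Haddad are each Deputy Speaker, so the next rule applies.
Baptiste and Haddad both have date of appointment to current office Jan 26, 2015, so the next rule applies.
Among Baptiste and Haddad, alphabetically by surname: Baptiste before Haddad.
Order: Abara, Achebe, Baptiste, Haddad, Delgado, Reyes. So position 3.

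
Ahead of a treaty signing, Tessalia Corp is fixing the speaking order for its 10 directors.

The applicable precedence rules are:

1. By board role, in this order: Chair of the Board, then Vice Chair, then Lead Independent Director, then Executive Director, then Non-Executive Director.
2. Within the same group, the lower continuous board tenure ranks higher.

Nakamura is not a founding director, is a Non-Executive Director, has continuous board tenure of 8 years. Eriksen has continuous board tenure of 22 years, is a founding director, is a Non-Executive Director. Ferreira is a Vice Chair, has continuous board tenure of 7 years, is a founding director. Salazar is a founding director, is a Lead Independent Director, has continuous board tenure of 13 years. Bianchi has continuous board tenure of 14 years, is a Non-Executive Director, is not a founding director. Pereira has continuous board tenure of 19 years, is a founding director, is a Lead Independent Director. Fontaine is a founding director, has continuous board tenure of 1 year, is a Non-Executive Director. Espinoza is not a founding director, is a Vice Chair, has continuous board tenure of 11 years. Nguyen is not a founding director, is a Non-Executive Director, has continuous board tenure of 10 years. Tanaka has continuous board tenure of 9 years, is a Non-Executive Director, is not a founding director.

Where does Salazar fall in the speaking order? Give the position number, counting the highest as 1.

By board role: Ferreira and Espinoza (Vice Chair); then Salazar and Pereira (Lead Independent Director); then Fontaine, Nakamura, Tanaka, Nguyen, Bianchi and Eriksen (Non-Executive Director).
Among Ferreira and Espinoza, by continuous board tenure (lower first): Ferreira (7 years) before Espinoza (11 years).
Among Salazar and Pereira, by continuous board tenure (lower first): Salazar (13 years) before Pereira (19 years).
Among Fontaine, Nakamura, Tanaka, Nguyen, Bianchi and Eriksen, by continuous board tenure (lower first): Fontaine (1 year) before Nakamura (8 years) before Tanaka (9 years) before Nguyen (10 years) before Bianchi (14 years) before Eriksen (22 years).
Order: Ferreira, Espinoza, Salazar, Pereira, Fontaine, Nakamura, Tanaka, Nguyen, Bianchi, Eriksen. So position 3.

3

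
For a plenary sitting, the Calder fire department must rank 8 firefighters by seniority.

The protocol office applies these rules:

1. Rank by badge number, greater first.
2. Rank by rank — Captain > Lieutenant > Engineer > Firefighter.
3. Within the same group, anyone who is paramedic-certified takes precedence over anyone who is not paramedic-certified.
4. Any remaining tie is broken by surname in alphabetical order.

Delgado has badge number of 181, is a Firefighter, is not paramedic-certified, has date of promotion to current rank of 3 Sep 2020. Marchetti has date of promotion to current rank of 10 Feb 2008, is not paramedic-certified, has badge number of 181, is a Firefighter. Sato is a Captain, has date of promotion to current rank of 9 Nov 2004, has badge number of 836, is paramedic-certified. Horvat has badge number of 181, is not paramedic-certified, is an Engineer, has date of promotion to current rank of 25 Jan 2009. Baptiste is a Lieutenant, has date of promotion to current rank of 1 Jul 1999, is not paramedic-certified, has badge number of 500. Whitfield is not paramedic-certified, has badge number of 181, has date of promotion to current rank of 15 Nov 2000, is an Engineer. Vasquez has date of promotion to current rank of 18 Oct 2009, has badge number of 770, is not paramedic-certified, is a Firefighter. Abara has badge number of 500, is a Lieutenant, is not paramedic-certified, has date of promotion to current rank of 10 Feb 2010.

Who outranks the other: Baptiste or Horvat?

By badge number (higher first): Sato (836); then Vasquez (770); then Abara and Baptiste (both 500); then Horvat, Whitfield, Delgado and Marchetti (each 181).
Abara and Baptiste are each Lieutenant, so the next rule applies.
Abara and Baptiste are each not paramedic-certified, so the next rule applies.
Among Abara and Baptiste, alphabetically by surname: Abara before Baptiste.
Among Horvat, Whitfield, Delgado and Marchetti, by rank: Horvat and Whitfield (Engineer) before Delgado and Marchetti (Firefighter).
Horvat and Whitfield are each not paramedic-certified, so the next rule applies.
Among Horvat and Whitfield, alphabetically by surname: Horvat before Whitfield.
Delgado and Marchetti are each not paramedic-certified, so the next rule applies.
Among Delgado and Marchetti, alphabetically by surname: Delgado before Marchetti.
So Baptiste takes precedence.

Baptiste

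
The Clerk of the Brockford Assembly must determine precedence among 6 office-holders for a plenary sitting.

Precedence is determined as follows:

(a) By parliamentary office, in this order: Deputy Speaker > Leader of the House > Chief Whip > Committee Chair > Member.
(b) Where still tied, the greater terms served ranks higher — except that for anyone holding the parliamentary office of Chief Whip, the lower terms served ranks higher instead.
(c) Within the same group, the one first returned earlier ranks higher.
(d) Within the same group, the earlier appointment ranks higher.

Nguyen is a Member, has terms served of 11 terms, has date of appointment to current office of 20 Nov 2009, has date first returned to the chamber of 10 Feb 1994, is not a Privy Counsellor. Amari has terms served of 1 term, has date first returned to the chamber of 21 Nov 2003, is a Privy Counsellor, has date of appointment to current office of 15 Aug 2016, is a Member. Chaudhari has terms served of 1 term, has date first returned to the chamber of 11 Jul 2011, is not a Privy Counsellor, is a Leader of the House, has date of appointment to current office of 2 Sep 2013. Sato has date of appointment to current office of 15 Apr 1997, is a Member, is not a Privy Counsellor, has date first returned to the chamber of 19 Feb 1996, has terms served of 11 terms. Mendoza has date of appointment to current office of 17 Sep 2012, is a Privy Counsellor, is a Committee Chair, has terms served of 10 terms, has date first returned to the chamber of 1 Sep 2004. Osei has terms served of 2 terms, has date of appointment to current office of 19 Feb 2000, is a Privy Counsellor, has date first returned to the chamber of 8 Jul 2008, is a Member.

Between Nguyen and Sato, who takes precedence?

By parliamentary office: Chaudhari (Leader of the House); then Mendoza (Committee Chair); then Nguyen, Sato, Osei and Amari (Member).
Among Nguyen, Sato, Osei and Amari, by terms served (higher first): Nguyen and Sato (11 terms) before Osei (2 terms) before Amari (1 term).
Among Nguyen and Sato, by date first returned to the chamber (earlier first): Nguyen (10 Feb 1994) before Sato (19 Feb 1996).
So Nguyen takes precedence.

Nguyen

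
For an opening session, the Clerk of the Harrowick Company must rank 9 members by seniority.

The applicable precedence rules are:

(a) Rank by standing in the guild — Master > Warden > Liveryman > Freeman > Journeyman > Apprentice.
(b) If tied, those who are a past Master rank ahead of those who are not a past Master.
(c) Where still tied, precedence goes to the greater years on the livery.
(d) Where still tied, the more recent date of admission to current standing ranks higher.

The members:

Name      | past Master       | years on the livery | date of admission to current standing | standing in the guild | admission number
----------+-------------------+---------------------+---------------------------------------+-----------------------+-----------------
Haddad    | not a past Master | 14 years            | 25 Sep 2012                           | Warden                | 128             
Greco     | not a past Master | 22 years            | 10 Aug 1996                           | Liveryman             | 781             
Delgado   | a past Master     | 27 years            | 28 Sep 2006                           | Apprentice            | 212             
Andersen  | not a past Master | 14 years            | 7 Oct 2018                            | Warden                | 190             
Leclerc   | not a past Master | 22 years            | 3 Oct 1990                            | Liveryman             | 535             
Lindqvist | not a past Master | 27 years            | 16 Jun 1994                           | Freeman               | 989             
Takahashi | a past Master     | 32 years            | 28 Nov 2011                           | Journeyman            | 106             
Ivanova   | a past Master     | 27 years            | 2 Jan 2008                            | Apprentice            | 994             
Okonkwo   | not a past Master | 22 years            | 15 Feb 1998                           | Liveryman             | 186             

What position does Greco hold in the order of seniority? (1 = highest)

By standing in the guild: Andersen and Haddad (Warden); then Okonkwo, Greco and Leclerc (Liveryman); then Lindqvist (Freeman); then Takahashi (Journeyman); then Ivanova and Delgado (Apprentice).
Andersen and Haddad are each not a past Master, so the next rule applies.
Andersen and Haddad both have years on the livery 14 years, so the next rule applies.
Among Andersen and Haddad, by date of admission to current standing (later first): Andersen (7 Oct 2018) before Haddad (25 Sep 2012).
Okonkwo, Greco and Leclerc are each not a past Master, so the next rule applies.
Okonkwo, Greco and Leclerc all have years on the livery 22 years, so the next rule applies.
Among Okonkwo, Greco and Leclerc, by date of admission to current standing (later first): Okonkwo (15 Feb 1998) before Greco (10 Aug 1996) before Leclerc (3 Oct 1990).
Ivanova and Delgado are each a past Master, so the next rule applies.
Ivanova and Delgado both have years on the livery 27 years, so the next rule applies.
Among Ivanova and Delgado, by date of admission to current standing (later first): Ivanova (2 Jan 2008) before Delgado (28 Sep 2006).
Order: Andersen, Haddad, Okonkwo, Greco, Leclerc, Lindqvist, Takahashi, Ivanova, Delgado. So position 4.

4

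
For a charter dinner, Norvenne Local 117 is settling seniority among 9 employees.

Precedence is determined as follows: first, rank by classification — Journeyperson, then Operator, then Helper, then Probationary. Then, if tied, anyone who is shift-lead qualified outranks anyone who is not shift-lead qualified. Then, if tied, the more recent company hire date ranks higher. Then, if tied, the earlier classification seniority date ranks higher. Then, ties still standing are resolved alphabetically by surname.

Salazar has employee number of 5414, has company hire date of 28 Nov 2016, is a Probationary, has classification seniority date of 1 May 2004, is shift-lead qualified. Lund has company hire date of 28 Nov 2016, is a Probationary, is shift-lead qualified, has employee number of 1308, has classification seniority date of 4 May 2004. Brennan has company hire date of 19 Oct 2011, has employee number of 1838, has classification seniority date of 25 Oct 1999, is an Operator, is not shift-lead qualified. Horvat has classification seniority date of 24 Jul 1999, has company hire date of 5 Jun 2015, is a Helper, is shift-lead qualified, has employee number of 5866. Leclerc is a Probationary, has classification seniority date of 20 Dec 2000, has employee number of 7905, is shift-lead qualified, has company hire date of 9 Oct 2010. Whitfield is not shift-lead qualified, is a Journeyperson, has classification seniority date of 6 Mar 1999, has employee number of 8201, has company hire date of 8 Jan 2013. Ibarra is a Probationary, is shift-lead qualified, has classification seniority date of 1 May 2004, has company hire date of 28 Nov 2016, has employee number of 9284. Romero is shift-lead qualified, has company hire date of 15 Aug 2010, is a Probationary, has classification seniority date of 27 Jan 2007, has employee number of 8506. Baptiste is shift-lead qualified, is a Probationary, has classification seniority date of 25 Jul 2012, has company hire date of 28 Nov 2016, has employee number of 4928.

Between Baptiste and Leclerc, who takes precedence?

By classification: Whitfield (Journeyperson); then Brennan (Operator); then Horvat (Helper); then Ibarra, Salazar, Lund, Baptiste, Leclerc and Romero (Probationary).
Ibarra, Salazar, Lund, Baptiste, Leclerc and Romero are each shift-lead qualified, so the next rule applies.
Among Ibarra, Salazar, Lund, Baptiste, Leclerc and Romero, by company hire date (later first): Ibarra, Salazar, Lund and Baptiste (28 Nov 2016) before Leclerc (9 Oct 2010) before Romero (15 Aug 2010).
Among Ibarra, Salazar, Lund and Baptiste, by classification seniority date (earlier first): Ibarra and Salazar (1 May 2004) before Lund (4 May 2004) before Baptiste (25 Jul 2012).
Among Ibarra and Salazar, alphabetically by surname: Ibarra before Salazar.
So Baptiste takes precedence.

Baptiste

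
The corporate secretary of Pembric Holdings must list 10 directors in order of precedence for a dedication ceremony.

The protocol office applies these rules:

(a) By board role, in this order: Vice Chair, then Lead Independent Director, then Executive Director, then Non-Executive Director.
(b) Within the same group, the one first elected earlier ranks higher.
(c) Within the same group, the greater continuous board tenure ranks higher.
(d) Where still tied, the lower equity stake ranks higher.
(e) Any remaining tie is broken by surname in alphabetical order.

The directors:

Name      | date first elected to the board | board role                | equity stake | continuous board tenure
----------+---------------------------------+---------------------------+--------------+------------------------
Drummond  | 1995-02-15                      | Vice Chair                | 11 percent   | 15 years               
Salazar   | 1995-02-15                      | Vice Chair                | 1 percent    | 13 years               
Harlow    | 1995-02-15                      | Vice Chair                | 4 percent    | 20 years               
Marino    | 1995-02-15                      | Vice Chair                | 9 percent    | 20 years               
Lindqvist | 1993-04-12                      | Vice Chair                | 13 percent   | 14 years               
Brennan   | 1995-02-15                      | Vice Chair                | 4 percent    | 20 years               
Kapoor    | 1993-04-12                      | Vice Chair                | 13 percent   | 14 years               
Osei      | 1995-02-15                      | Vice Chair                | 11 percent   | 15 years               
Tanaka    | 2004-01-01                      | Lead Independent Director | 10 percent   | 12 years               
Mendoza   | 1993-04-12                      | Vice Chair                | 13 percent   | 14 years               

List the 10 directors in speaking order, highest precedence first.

Kapoor, Lindqvist, Mendoza, Brennan, Harlow, Marino, Drummond, Osei, Salazar, Tanaka

By board role: Kapoor, Lindqvist, Mendoza, Brennan, Harlow, Marino, Drummond, Osei and Salazar (Vice Chair); then Tanaka (Lead Independent Director).
Among Kapoor, Lindqvist, Mendoza, Brennan, Harlow, Marino, Drummond, Osei and Salazar, by date first elected to the board (earlier first): Kapoor, Lindqvist and Mendoza (1993-04-12) before Brennan, Harlow, Marino, Drummond, Osei and Salazar (1995-02-15).
Kapoor, Lindqvist and Mendoza all have continuous board tenure 14 years, so the next rule applies.
Kapoor, Lindqvist and Mendoza all have equity stake 13 percent, so the next rule applies.
Among Kapoor, Lindqvist and Mendoza, alphabetically by surname: Kapoor before Lindqvist before Mendoza.
Among Brennan, Harlow, Marino, Drummond, Osei and Salazar, by continuous board tenure (higher first): Brennan, Harlow and Marino (20 years) before Drummond and Osei (15 years) before Salazar (13 years).
Among Brennan, Harlow and Marino, by equity stake (lower first): Brennan and Harlow (4 percent) before Marino (9 percent).
Among Brennan and Harlow, alphabetically by surname: Brennan before Harlow.
Drummond and Osei both have equity stake 11 percent, so the next rule applies.
Among Drummond and Osei, alphabetically by surname: Drummond before Osei.
Full order: Kapoor, Lindqvist, Mendoza, Brennan, Harlow, Marino, Drummond, Osei, Salazar, Tanaka.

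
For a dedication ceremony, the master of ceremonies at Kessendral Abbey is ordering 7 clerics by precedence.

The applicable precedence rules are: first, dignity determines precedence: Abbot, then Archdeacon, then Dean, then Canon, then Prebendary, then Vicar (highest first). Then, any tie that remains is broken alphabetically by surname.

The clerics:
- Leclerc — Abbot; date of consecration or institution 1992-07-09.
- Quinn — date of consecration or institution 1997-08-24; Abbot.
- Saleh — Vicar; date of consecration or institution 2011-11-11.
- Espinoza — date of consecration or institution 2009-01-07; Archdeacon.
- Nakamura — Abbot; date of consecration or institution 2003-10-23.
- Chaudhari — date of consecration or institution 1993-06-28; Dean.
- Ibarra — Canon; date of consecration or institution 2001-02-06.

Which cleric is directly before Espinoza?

Quinn

By dignity: Leclerc, Nakamura and Quinn (Abbot); then Espinoza (Archdeacon); then Chaudhari (Dean); then Ibarra (Canon); then Saleh (Vicar).
Among Leclerc, Nakamura and Quinn, alphabetically by surname: Leclerc before Nakamura before Quinn.
Order: Leclerc, Nakamura, Quinn, Espinoza, Chaudhari, Ibarra, Saleh.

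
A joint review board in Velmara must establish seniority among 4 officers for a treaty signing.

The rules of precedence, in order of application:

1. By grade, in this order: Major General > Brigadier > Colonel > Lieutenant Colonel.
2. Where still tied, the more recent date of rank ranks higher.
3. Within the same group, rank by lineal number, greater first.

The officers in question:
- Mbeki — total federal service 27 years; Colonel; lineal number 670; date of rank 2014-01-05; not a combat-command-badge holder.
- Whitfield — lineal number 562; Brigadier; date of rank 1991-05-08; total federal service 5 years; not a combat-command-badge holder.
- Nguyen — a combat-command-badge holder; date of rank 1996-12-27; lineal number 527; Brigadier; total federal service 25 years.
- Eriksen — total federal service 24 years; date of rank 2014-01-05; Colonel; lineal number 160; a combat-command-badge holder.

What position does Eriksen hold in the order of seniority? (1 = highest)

4

By grade: Nguyen and Whitfield (Brigadier); then Mbeki and Eriksen (Colonel).
Among Nguyen and Whitfield, by date of rank (later first): Nguyen (1996-12-27) before Whitfield (1991-05-08).
Mbeki and Eriksen both have date of rank 2014-01-05, so the next rule applies.
Among Mbeki and Eriksen, by lineal number (higher first): Mbeki (670) before Eriksen (160).
Order: Nguyen, Whitfield, Mbeki, Eriksen. So position 4.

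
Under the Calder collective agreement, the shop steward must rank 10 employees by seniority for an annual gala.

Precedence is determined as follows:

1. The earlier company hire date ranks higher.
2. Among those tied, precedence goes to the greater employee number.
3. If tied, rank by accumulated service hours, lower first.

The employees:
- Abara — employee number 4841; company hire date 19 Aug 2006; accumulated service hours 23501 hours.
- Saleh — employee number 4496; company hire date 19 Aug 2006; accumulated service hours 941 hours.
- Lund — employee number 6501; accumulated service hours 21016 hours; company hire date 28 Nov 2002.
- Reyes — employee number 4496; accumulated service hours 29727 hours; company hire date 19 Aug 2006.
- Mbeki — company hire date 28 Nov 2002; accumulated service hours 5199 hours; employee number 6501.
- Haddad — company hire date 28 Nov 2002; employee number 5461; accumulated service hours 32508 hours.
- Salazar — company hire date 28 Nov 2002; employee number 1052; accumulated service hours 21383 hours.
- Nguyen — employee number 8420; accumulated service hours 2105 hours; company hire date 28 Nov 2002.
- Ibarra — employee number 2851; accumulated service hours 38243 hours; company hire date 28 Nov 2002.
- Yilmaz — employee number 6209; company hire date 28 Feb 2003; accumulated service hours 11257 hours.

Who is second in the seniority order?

By company hire date (earlier first): Nguyen, Mbeki, Lund, Haddad, Ibarra and Salazar (each 28 Nov 2002); then Yilmaz (28 Feb 2003); then Abara, Saleh and Reyes (each 19 Aug 2006).
Among Nguyen, Mbeki, Lund, Haddad, Ibarra and Salazar, by employee number (higher first): Nguyen (8420) before Mbeki and Lund (6501) before Haddad (5461) before Ibarra (2851) before Salazar (1052).
Among Mbeki and Lund, by accumulated service hours (lower first): Mbeki (5199 hours) before Lund (21016 hours).
Among Abara, Saleh and Reyes, by employee number (higher first): Abara (4841) before Saleh and Reyes (4496).
Among Saleh and Reyes, by accumulated service hours (lower first): Saleh (941 hours) before Reyes (29727 hours).
Order: Nguyen, Mbeki, Lund, Haddad, Ibarra, Salazar, Yilmaz, Abara, Saleh, Reyes.

Mbeki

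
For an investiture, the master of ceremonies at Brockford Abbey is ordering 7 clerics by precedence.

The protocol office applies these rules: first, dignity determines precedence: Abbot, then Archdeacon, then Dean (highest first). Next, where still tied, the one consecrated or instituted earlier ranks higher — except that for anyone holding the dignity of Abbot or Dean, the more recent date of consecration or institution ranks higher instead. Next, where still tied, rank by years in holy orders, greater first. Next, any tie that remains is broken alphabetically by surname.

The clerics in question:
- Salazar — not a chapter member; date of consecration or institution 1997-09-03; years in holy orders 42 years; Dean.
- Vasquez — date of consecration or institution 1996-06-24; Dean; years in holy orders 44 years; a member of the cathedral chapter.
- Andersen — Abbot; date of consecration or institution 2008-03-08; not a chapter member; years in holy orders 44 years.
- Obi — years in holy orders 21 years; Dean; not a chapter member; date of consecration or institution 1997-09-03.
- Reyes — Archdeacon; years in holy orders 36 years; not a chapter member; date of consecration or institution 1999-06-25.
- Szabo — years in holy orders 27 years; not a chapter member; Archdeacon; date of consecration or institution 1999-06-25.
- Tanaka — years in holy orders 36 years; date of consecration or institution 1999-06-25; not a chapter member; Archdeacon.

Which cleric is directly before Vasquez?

Obi

By dignity: Andersen (Abbot); then Reyes, Tanaka and Szabo (Archdeacon); then Salazar, Obi and Vasquez (Dean).
Reyes, Tanaka and Szabo all have date of consecration or institution 1999-06-25, so the next rule applies.
Among Reyes, Tanaka and Szabo, by years in holy orders (higher first): Reyes and Tanaka (36 years) before Szabo (27 years).
Among Reyes and Tanaka, alphabetically by surname: Reyes before Tanaka.
Among Salazar, Obi and Vasquez, by date of consecration or institution (later first) (reversed rule for this group): Salazar and Obi (1997-09-03) before Vasquez (1996-06-24).
Among Salazar and Obi, by years in holy orders (higher first): Salazar (42 years) before Obi (21 years).
Order: Andersen, Reyes, Tanaka, Szabo, Salazar, Obi, Vasquez.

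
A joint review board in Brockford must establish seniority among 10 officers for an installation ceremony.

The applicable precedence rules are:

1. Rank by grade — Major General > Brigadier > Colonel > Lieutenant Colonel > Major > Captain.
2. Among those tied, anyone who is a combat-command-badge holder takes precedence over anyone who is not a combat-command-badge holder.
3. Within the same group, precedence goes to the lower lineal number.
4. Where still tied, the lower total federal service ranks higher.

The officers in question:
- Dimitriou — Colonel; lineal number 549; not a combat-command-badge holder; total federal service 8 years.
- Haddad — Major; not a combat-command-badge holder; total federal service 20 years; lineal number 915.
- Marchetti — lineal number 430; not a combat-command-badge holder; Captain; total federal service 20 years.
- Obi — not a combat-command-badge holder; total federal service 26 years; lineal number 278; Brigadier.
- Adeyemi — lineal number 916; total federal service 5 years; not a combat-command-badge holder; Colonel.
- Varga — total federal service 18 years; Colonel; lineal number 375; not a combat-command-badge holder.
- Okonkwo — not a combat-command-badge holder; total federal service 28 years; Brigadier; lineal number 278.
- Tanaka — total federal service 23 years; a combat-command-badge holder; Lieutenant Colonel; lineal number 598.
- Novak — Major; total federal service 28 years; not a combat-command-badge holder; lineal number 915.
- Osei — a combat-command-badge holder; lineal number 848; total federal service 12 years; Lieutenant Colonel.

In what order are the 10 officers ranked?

Obi, Okonkwo, Varga, Dimitriou, Adeyemi, Tanaka, Osei, Haddad, Novak, Marchetti

By grade: Obi and Okonkwo (Brigadier); then Varga, Dimitriou and Adeyemi (Colonel); then Tanaka and Osei (Lieutenant Colonel); then Haddad and Novak (Major); then Marchetti (Captain).
Obi and Okonkwo are each not a combat-command-badge holder, so the next rule applies.
Obi and Okonkwo both have lineal number 278, so the next rule applies.
Among Obi and Okonkwo, by total federal service (lower first): Obi (26 years) before Okonkwo (28 years).
Varga, Dimitriou and Adeyemi are each not a combat-command-badge holder, so the next rule applies.
Among Varga, Dimitriou and Adeyemi, by lineal number (lower first): Varga (375) before Dimitriou (549) before Adeyemi (916).
Tanaka and Osei are each a combat-command-badge holder, so the next rule applies.
Among Tanaka and Osei, by lineal number (lower first): Tanaka (598) before Osei (848).
Haddad and Novak are each not a combat-command-badge holder, so the next rule applies.
Haddad and Novak both have lineal number 915, so the next rule applies.
Among Haddad and Novak, by total federal service (lower first): Haddad (20 years) before Novak (28 years).
Full order: Obi, Okonkwo, Varga, Dimitriou, Adeyemi, Tanaka, Osei, Haddad, Novak, Marchetti.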